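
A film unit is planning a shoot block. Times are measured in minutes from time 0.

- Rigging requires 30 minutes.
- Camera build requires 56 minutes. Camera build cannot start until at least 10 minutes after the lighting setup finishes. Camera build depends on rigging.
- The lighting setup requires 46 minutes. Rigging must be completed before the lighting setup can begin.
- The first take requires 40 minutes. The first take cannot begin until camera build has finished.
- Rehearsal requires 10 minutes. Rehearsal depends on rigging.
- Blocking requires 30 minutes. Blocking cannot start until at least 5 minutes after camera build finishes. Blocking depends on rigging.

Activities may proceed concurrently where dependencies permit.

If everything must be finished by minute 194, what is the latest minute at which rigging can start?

Blocking must finish by minute 194; it takes 30 minutes, so it must start by 194 − 30 = minute 164.
The first take must finish by minute 194; it takes 40 minutes, so it must start by 194 − 40 = minute 154.
For camera build: blocking (must start by minute 164, minus 5-minute gap → minute 159); the first take (must start by minute 154). The most restrictive is minute 154; with a 56-minute duration, camera build must start by minute 98.
Since camera build (must start by minute 98, minus 10-minute gap → minute 88) depends on it, the lighting setup must finish by minute 88. Backing off its 46-minute duration gives a latest start of minute 42.
Rehearsal must finish by minute 194; it takes 10 minutes, so it must start by 194 − 10 = minute 184.
For rigging: the lighting setup (must start by minute 42); camera build (must start by minute 98); blocking (must start by minute 164); rehearsal (must start by minute 184). The most restrictive is minute 42; with a 30-minute duration, rigging must start by minute 12.

12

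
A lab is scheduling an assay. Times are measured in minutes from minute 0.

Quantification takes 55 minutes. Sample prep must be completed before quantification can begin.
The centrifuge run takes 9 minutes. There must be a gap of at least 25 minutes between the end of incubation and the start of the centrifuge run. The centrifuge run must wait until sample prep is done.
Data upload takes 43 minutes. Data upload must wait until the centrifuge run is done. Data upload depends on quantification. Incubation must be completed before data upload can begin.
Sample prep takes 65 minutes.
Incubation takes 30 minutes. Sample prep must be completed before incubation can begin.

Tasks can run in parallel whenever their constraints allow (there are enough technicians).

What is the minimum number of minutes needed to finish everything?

172

Sample prep can start immediately at minute 0; it finishes at minute 65.
Quantification waits on sample prep (finishes minute 65), so it starts at minute 65 and finishes at 65 + 55 = minute 120.
Incubation cannot begin until sample prep (finishes minute 65). It runs from minute 65 to 65 + 30 = minute 95.
The centrifuge run cannot start until incubation (finishes minute 95, plus 25-minute gap → minute 120); sample prep (finishes minute 65). The controlling bound is minute 120, so the centrifuge run finishes at 120 + 9 = minute 129.
For data upload: the centrifuge run (finishes minute 129); quantification (finishes minute 120); incubation (finishes minute 95). Taking the maximum gives a start of minute 129, and it finishes at 129 + 43 = minute 172.
All tasks are finished once the last one completes. Finish times: Sample prep at 65, Incubation at 95, The centrifuge run at 129, Quantification at 120, Data upload at 172. The latest is minute 172.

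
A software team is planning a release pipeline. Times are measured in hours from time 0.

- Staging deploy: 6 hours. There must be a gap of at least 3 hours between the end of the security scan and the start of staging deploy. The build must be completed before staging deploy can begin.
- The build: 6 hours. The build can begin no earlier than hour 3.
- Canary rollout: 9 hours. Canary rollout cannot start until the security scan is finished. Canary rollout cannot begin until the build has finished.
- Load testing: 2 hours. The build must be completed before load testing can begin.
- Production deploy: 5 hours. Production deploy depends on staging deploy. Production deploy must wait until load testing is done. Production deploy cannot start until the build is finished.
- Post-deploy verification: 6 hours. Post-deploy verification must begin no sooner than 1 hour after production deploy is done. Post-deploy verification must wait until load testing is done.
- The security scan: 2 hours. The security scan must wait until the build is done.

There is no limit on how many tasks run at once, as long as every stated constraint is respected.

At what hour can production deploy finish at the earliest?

The build waits on its own release at hour 3, so it starts at hour 3 and finishes at 3 + 6 = hour 9.
After the build (finishes hour 9), load testing can start at hour 9 and finishes at hour 11.
The security scan cannot begin until the build (finishes hour 9). It runs from hour 9 to 9 + 2 = hour 11.
Staging deploy needs all of the security scan (finishes hour 11, plus 3-hour gap → hour 14); the build (finishes hour 9). That puts its earliest start at hour 14; it finishes at 14 + 6 = hour 20.
For production deploy: staging deploy (finishes hour 20); load testing (finishes hour 11); the build (finishes hour 9). Taking the maximum gives a start of hour 20, and it finishes at 20 + 5 = hour 25.

25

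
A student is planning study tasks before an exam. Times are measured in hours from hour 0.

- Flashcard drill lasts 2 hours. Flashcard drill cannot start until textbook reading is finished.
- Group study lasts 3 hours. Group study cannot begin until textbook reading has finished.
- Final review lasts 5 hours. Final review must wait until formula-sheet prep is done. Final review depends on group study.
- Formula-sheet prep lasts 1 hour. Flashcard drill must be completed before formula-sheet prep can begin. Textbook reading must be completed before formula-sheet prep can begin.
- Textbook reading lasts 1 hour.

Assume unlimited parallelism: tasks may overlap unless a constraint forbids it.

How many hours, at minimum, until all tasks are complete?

9

Textbook reading can start immediately at hour 0; it finishes at hour 1.
Group study waits on textbook reading (finishes hour 1), so it starts at hour 1 and finishes at 1 + 3 = hour 4.
Flashcard drill cannot begin until textbook reading (finishes hour 1). It runs from hour 1 to 1 + 2 = hour 3.
Formula-sheet prep has to wait for flashcard drill (finishes hour 3); textbook reading (finishes hour 1). The latest of these is hour 3, so formula-sheet prep runs hour 3 to 3 + 1 = hour 4.
For final review: formula-sheet prep (finishes hour 4); group study (finishes hour 4). Taking the maximum gives a start of hour 4, and it finishes at 4 + 5 = hour 9.
All tasks are finished once the last one completes. Finish times: Textbook reading at 1, Flashcard drill at 3, Group study at 4, Formula-sheet prep at 4, Final review at 9. The latest is hour 9.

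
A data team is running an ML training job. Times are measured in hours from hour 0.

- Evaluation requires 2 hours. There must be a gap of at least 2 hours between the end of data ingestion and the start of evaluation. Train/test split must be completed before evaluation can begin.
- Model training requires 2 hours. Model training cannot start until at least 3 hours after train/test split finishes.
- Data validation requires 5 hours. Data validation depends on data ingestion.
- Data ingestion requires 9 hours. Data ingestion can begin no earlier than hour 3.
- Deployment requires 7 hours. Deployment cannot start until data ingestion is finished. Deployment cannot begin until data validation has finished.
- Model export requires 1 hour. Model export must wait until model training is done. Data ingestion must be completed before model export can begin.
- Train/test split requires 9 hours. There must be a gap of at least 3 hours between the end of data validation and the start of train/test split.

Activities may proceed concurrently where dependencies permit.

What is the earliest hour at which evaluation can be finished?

After its own release at hour 3, data ingestion can start at hour 3 and finishes at hour 12.
After data ingestion (finishes hour 12), data validation can start at hour 12 and finishes at hour 17.
After data validation (finishes hour 17, plus 3-hour gap → hour 20), train/test split can start at hour 20 and finishes at hour 29.
Evaluation cannot start until data ingestion (finishes hour 12, plus 2-hour gap → hour 14); train/test split (finishes hour 29). The controlling bound is hour 29, so evaluation finishes at 29 + 2 = hour 31.

31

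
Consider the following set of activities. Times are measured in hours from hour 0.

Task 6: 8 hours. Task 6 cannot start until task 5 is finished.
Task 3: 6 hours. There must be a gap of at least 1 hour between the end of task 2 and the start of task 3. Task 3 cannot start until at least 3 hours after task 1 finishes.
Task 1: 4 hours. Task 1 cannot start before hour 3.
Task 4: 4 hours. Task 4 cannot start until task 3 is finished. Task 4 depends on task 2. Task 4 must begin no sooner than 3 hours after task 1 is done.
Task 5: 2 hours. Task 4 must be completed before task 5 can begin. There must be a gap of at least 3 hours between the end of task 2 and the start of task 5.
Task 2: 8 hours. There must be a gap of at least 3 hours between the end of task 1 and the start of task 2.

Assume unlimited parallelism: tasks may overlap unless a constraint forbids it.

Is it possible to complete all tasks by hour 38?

Task 1 cannot begin until its own release at hour 3. It runs from hour 3 to 3 + 4 = hour 7.
After task 1 (finishes hour 7, plus 3-hour gap → hour 10), task 2 can start at hour 10 and finishes at hour 18.
For task 3: task 2 (finishes hour 18, plus 1-hour gap → hour 19); task 1 (finishes hour 7, plus 3-hour gap → hour 10). Taking the maximum gives a start of hour 19, and it finishes at 19 + 6 = hour 25.
Task 4 has to wait for task 3 (finishes hour 25); task 2 (finishes hour 18); task 1 (finishes hour 7, plus 3-hour gap → hour 10). The latest of these is hour 25, so task 4 runs hour 25 to 25 + 4 = hour 29.
For task 5: task 4 (finishes hour 29); task 2 (finishes hour 18, plus 3-hour gap → hour 21). Taking the maximum gives a start of hour 29, and it finishes at 29 + 2 = hour 31.
After task 5 (finishes hour 31), task 6 can start at hour 31 and finishes at hour 39.
The earliest everything can be done is hour 39, which is after the deadline of 38, so it is not possible.

No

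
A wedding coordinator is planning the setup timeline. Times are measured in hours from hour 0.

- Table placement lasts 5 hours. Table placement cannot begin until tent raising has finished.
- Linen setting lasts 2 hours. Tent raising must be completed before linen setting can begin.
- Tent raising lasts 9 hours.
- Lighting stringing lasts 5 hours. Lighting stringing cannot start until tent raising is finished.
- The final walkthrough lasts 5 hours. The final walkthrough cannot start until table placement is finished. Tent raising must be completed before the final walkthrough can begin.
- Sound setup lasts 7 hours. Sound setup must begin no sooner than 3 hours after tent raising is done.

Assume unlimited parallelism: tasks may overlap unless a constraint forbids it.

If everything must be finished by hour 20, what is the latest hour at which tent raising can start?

Nothing follows the final walkthrough; the deadline of hour 20 is its only limit. It must start by 20 − 5 = hour 15.
Table placement has to be done before the final walkthrough (must start by hour 15). That means finishing by hour 15, i.e. starting by 15 − 5 = hour 10.
Linen setting has no dependents, so it just needs to finish by hour 20. Starting by 20 − 2 = hour 18 achieves that.
Lighting stringing must finish by hour 20; it takes 5 hours, so it must start by 20 − 5 = hour 15.
To finish by hour 20, sound setup (duration 7) must start no later than hour 13.
Tent raising must finish in time for table placement (must start by hour 10); linen setting (must start by hour 18); lighting stringing (must start by hour 15); sound setup (must start by hour 13, minus 3-hour gap → hour 10); the final walkthrough (must start by hour 15). The tightest is hour 10, so tent raising must start by 10 − 9 = hour 1.

1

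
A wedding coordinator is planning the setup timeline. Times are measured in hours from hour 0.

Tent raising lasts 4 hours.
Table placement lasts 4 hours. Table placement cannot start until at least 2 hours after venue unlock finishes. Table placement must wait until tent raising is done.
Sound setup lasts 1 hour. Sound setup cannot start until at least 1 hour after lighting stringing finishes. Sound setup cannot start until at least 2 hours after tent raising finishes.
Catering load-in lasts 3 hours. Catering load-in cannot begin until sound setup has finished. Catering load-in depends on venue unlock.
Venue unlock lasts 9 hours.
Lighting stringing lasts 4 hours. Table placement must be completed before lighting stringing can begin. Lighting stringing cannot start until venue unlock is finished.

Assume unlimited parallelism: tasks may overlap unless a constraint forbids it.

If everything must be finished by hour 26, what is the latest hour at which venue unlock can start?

Nothing follows catering load-in; the deadline of hour 26 is its only limit. It must start by 26 − 3 = hour 23.
Sound setup has to be done before catering load-in (must start by hour 23). That means finishing by hour 23, i.e. starting by 23 − 1 = hour 22.
Lighting stringing must finish before sound setup (must start by hour 22, minus 1-hour gap → hour 21). With a 4-hour duration, lighting stringing must start by 21 − 4 = hour 17.
Table placement feeds into lighting stringing (must start by hour 17); so table placement must finish by hour 17 and therefore start by hour 13.
Venue unlock feeds table placement (must start by hour 13, minus 2-hour gap → hour 11); lighting stringing (must start by hour 17); catering load-in (must start by hour 23). Taking the minimum, venue unlock must finish by hour 11 and start by 11 − 9 = hour 2.

2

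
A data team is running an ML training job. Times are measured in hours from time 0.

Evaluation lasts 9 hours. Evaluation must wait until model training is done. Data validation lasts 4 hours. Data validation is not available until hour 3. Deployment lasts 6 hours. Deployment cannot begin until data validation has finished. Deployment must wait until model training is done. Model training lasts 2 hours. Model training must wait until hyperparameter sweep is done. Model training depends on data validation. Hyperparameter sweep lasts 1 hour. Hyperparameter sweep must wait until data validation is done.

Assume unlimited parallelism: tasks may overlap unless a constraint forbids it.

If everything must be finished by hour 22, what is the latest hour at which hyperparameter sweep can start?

10

Nothing follows evaluation; the deadline of hour 22 is its only limit. It must start by 22 − 9 = hour 13.
Deployment has no dependents, so it just needs to finish by hour 22. Starting by 22 − 6 = hour 16 achieves that.
Model training must finish in time for evaluation (must start by hour 13); deployment (must start by hour 16). The tightest is hour 13, so model training must start by 13 − 2 = hour 11.
Hyperparameter sweep feeds into model training (must start by hour 11); so hyperparameter sweep must finish by hour 11 and therefore start by hour 10.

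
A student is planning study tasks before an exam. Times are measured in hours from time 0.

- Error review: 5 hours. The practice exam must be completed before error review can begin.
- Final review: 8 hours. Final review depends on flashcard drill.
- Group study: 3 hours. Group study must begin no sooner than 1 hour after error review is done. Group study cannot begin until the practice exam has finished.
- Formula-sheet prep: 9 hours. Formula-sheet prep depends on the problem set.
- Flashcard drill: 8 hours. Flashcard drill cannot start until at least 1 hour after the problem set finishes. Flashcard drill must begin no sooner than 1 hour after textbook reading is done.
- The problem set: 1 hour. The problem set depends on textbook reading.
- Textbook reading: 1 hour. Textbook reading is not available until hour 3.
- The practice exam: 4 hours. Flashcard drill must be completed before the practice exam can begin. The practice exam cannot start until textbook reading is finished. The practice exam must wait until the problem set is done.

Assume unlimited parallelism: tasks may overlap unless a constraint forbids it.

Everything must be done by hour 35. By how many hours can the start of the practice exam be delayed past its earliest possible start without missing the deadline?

8

Textbook reading waits on its own release at hour 3, so it starts at hour 3 and finishes at 3 + 1 = hour 4.
After textbook reading (finishes hour 4), the problem set can start at hour 4 and finishes at hour 5.
For flashcard drill: the problem set (finishes hour 5, plus 1-hour gap → hour 6); textbook reading (finishes hour 4, plus 1-hour gap → hour 5). Taking the maximum gives a start of hour 6, and it finishes at 6 + 8 = hour 14.
The practice exam has to wait for flashcard drill (finishes hour 14); textbook reading (finishes hour 4); the problem set (finishes hour 5). The latest of these is hour 14, so the practice exam runs hour 14 to 14 + 4 = hour 18.

Working backward from the deadline:
Group study must finish by hour 35; it takes 3 hours, so it must start by 35 − 3 = hour 32.
Since group study (must start by hour 32, minus 1-hour gap → hour 31) depends on it, error review must finish by hour 31. Backing off its 5-hour duration gives a latest start of hour 26.
The practice exam feeds error review (must start by hour 26); group study (must start by hour 32). Taking the minimum, the practice exam must finish by hour 26 and start by 26 − 4 = hour 22.
So the practice exam can start as early as hour 14 and as late as hour 22, giving 22 − 14 = 8 hours of slack.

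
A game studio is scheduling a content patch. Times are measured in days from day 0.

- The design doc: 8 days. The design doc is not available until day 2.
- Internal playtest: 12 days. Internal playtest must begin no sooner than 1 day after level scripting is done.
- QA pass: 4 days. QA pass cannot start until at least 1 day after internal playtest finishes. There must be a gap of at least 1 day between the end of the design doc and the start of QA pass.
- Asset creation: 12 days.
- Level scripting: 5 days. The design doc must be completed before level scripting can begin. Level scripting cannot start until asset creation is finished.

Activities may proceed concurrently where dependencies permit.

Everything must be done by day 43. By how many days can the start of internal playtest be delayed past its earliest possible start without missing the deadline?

Asset creation has no prerequisites, so it starts at day 0 and finishes at day 12.
After its own release at day 2, the design doc can start at day 2 and finishes at day 10.
Level scripting needs all of the design doc (finishes day 10); asset creation (finishes day 12). That puts its earliest start at day 12; it finishes at 12 + 5 = day 17.
Internal playtest cannot begin until level scripting (finishes day 17, plus 1-day gap → day 18). It runs from day 18 to 18 + 12 = day 30.

Working backward from the deadline:
Nothing follows QA pass; the deadline of day 43 is its only limit. It must start by 43 − 4 = day 39.
Internal playtest must finish before QA pass (must start by day 39, minus 1-day gap → day 38). With a 12-day duration, internal playtest must start by 38 − 12 = day 26.
So internal playtest can start as early as day 18 and as late as day 26, giving 26 − 18 = 8 days of slack.

8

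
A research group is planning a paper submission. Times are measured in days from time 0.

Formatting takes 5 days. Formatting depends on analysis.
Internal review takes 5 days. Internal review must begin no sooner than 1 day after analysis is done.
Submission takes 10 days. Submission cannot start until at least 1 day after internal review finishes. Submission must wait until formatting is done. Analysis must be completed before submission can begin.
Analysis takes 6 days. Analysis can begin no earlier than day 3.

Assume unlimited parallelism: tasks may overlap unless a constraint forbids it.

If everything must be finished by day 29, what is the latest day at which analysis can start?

Nothing follows submission; the deadline of day 29 is its only limit. It must start by 29 − 10 = day 19.
Internal review must finish before submission (must start by day 19, minus 1-day gap → day 18). With a 5-day duration, internal review must start by 18 − 5 = day 13.
Formatting must finish before submission (must start by day 19). With a 5-day duration, formatting must start by 19 − 5 = day 14.
Analysis feeds internal review (must start by day 13, minus 1-day gap → day 12); formatting (must start by day 14); submission (must start by day 19). Taking the minimum, analysis must finish by day 12 and start by 12 − 6 = day 6.

6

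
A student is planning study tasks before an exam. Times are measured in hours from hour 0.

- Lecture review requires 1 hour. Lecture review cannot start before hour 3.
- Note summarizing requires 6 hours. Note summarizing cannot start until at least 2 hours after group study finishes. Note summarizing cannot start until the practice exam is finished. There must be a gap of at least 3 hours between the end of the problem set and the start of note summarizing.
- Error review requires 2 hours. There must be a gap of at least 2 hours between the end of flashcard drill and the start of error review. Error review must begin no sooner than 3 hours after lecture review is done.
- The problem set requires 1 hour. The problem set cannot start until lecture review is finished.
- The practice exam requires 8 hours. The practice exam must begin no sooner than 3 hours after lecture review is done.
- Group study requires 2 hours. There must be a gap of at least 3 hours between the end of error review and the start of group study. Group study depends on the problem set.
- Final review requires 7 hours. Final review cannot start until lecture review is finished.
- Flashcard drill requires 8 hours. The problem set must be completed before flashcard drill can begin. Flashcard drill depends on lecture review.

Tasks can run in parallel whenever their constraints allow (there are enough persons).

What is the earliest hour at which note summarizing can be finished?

After its own release at hour 3, lecture review can start at hour 3 and finishes at hour 4.
The practice exam cannot begin until lecture review (finishes hour 4, plus 3-hour gap → hour 7). It runs from hour 7 to 7 + 8 = hour 15.
The problem set cannot begin until lecture review (finishes hour 4). It runs from hour 4 to 4 + 1 = hour 5.
Flashcard drill needs all of the problem set (finishes hour 5); lecture review (finishes hour 4). That puts its earliest start at hour 5; it finishes at 5 + 8 = hour 13.
For error review: flashcard drill (finishes hour 13, plus 2-hour gap → hour 15); lecture review (finishes hour 4, plus 3-hour gap → hour 7). Taking the maximum gives a start of hour 15, and it finishes at 15 + 2 = hour 17.
Group study cannot start until error review (finishes hour 17, plus 3-hour gap → hour 20); the problem set (finishes hour 5). The controlling bound is hour 20, so group study finishes at 20 + 2 = hour 22.
Note summarizing cannot start until group study (finishes hour 22, plus 2-hour gap → hour 24); the practice exam (finishes hour 15); the problem set (finishes hour 5, plus 3-hour gap → hour 8). The controlling bound is hour 24, so note summarizing finishes at 24 + 6 = hour 30.

30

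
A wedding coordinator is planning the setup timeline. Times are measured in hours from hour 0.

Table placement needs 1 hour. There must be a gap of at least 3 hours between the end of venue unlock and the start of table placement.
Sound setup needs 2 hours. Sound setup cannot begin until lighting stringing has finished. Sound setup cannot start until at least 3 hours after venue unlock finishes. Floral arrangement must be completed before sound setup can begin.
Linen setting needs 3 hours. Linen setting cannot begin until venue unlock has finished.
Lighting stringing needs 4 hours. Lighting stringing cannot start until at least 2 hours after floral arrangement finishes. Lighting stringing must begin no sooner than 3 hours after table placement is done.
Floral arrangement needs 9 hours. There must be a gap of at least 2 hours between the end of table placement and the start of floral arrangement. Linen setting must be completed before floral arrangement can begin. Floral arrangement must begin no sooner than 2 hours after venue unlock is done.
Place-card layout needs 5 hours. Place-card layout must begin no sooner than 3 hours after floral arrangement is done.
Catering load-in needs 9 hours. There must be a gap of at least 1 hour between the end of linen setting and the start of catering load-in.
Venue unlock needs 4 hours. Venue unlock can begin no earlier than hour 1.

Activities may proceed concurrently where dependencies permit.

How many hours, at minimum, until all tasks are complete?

28

Venue unlock waits on its own release at hour 1, so it starts at hour 1 and finishes at 1 + 4 = hour 5.
Linen setting waits on venue unlock (finishes hour 5), so it starts at hour 5 and finishes at 5 + 3 = hour 8.
After linen setting (finishes hour 8, plus 1-hour gap → hour 9), catering load-in can start at hour 9 and finishes at hour 18.
Table placement waits on venue unlock (finishes hour 5, plus 3-hour gap → hour 8), so it starts at hour 8 and finishes at 8 + 1 = hour 9.
Floral arrangement has to wait for table placement (finishes hour 9, plus 2-hour gap → hour 11); linen setting (finishes hour 8); venue unlock (finishes hour 5, plus 2-hour gap → hour 7). The latest of these is hour 11, so floral arrangement runs hour 11 to 11 + 9 = hour 20.
Place-card layout waits on floral arrangement (finishes hour 20, plus 3-hour gap → hour 23), so it starts at hour 23 and finishes at 23 + 5 = hour 28.
Lighting stringing cannot start until floral arrangement (finishes hour 20, plus 2-hour gap → hour 22); table placement (finishes hour 9, plus 3-hour gap → hour 12). The controlling bound is hour 22, so lighting stringing finishes at 22 + 4 = hour 26.
Sound setup has to wait for lighting stringing (finishes hour 26); venue unlock (finishes hour 5, plus 3-hour gap → hour 8); floral arrangement (finishes hour 20). The latest of these is hour 26, so sound setup runs hour 26 to 26 + 2 = hour 28.
All tasks are finished once the last one completes. Finish times: Venue unlock at 5, Table placement at 9, Linen setting at 8, Floral arrangement at 20, Lighting stringing at 26, Sound setup at 28, Catering load-in at 18, Place-card layout at 28. The latest is hour 28.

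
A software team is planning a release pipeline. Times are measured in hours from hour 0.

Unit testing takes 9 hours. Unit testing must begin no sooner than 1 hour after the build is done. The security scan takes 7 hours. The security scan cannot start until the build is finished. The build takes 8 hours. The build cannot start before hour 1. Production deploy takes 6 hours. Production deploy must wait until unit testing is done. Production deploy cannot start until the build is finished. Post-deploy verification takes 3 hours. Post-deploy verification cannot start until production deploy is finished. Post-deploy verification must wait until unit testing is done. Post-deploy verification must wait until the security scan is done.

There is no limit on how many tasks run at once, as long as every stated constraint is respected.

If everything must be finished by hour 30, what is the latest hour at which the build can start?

To finish by hour 30, post-deploy verification (duration 3) must start no later than hour 27.
Since post-deploy verification (must start by hour 27) depends on it, production deploy must finish by hour 27. Backing off its 6-hour duration gives a latest start of hour 21.
Unit testing has several dependents: production deploy (must start by hour 21); post-deploy verification (must start by hour 27). The earliest of those limits is hour 21, so unit testing must start by 21 − 9 = hour 12.
The security scan must finish before post-deploy verification (must start by hour 27). With a 7-hour duration, the security scan must start by 27 − 7 = hour 20.
For the build: unit testing (must start by hour 12, minus 1-hour gap → hour 11); the security scan (must start by hour 20); production deploy (must start by hour 21). The most restrictive is hour 11; with an 8-hour duration, the build must start by hour 3.

3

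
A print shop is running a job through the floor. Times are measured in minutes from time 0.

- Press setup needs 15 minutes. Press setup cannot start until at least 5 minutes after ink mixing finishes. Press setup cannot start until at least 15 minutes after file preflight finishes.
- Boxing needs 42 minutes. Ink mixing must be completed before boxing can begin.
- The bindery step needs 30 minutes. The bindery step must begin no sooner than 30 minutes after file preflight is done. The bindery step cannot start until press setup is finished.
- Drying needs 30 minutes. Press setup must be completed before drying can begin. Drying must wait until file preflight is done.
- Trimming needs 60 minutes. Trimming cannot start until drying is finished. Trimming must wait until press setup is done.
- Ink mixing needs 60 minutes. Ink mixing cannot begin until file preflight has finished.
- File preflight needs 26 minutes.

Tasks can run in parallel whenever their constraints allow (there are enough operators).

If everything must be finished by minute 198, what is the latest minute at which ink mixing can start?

Trimming has no dependents, so it just needs to finish by minute 198. Starting by 198 − 60 = minute 138 achieves that.
Drying must finish before trimming (must start by minute 138). With a 30-minute duration, drying must start by 138 − 30 = minute 108.
To finish by minute 198, the bindery step (duration 30) must start no later than minute 168.
Press setup must finish in time for drying (must start by minute 108); trimming (must start by minute 138); the bindery step (must start by minute 168). The tightest is minute 108, so press setup must start by 108 − 15 = minute 93.
Boxing has no dependents, so it just needs to finish by minute 198. Starting by 198 − 42 = minute 156 achieves that.
Ink mixing has several dependents: press setup (must start by minute 93, minus 5-minute gap → minute 88); boxing (must start by minute 156). The earliest of those limits is minute 88, so ink mixing must start by 88 − 60 = minute 28.

28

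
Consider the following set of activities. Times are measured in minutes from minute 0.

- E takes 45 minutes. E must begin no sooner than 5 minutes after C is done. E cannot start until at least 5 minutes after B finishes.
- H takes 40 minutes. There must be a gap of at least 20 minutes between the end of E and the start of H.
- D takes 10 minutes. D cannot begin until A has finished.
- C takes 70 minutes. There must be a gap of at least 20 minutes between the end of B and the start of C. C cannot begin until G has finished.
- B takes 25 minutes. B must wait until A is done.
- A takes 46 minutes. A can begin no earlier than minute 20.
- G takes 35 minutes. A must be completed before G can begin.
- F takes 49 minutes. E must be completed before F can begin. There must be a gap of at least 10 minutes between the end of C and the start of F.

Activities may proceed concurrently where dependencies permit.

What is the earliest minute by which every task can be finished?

A cannot begin until its own release at minute 20. It runs from minute 20 to 20 + 46 = minute 66.
After A (finishes minute 66), G can start at minute 66 and finishes at minute 101.
D cannot begin until A (finishes minute 66). It runs from minute 66 to 66 + 10 = minute 76.
After A (finishes minute 66), B can start at minute 66 and finishes at minute 91.
For C: B (finishes minute 91, plus 20-minute gap → minute 111); G (finishes minute 101). Taking the maximum gives a start of minute 111, and it finishes at 111 + 70 = minute 181.
For E: C (finishes minute 181, plus 5-minute gap → minute 186); B (finishes minute 91, plus 5-minute gap → minute 96). Taking the maximum gives a start of minute 186, and it finishes at 186 + 45 = minute 231.
After E (finishes minute 231, plus 20-minute gap → minute 251), H can start at minute 251 and finishes at minute 291.
For F: E (finishes minute 231); C (finishes minute 181, plus 10-minute gap → minute 191). Taking the maximum gives a start of minute 231, and it finishes at 231 + 49 = minute 280.
All tasks are finished once the last one completes. Finish times: A at 66, B at 91, C at 181, D at 76, E at 231, F at 280, G at 101, H at 291. The latest is minute 291.

291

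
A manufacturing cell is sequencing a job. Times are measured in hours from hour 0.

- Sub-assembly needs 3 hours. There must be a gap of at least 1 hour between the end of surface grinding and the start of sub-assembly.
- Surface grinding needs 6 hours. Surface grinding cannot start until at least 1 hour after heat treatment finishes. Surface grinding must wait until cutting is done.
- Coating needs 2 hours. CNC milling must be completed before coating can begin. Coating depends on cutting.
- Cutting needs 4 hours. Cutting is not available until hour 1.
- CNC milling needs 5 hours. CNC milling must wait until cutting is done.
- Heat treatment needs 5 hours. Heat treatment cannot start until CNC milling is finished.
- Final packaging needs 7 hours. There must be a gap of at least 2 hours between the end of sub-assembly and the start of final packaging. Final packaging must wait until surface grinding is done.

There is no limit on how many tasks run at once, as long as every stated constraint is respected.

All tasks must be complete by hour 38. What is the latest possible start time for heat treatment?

Nothing follows final packaging; the deadline of hour 38 is its only limit. It must start by 38 − 7 = hour 31.
Sub-assembly has to be done before final packaging (must start by hour 31, minus 2-hour gap → hour 29). That means finishing by hour 29, i.e. starting by 29 − 3 = hour 26.
Surface grinding must finish in time for sub-assembly (must start by hour 26, minus 1-hour gap → hour 25); final packaging (must start by hour 31). The tightest is hour 25, so surface grinding must start by 25 − 6 = hour 19.
Heat treatment feeds into surface grinding (must start by hour 19, minus 1-hour gap → hour 18); so heat treatment must finish by hour 18 and therefore start by hour 13.

13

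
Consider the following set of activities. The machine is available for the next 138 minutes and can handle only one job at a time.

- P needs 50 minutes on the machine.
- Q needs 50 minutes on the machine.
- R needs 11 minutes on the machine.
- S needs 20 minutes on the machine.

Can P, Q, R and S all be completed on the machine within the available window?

Yes

Running back to back, the jobs need 50 + 50 + 11 + 20 = 131 minutes on the machine.
Since 131 ≤ 138, they fit within the window.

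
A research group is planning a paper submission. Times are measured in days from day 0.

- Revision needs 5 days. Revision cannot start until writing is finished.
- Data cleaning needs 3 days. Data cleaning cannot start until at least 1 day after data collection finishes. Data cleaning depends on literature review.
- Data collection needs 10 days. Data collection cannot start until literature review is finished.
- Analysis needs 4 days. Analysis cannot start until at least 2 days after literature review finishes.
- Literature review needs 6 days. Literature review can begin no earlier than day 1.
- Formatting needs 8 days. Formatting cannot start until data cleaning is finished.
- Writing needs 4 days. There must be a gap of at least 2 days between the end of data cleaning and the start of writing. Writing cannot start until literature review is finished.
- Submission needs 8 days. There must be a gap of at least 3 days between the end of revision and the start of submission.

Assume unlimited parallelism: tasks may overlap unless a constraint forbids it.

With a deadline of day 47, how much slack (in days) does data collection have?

Literature review waits on its own release at day 1, so it starts at day 1 and finishes at 1 + 6 = day 7.
Data collection waits on literature review (finishes day 7), so it starts at day 7 and finishes at 7 + 10 = day 17.

Working backward from the deadline:
Submission must finish by day 47; it takes 8 days, so it must start by 47 − 8 = day 39.
Revision must finish before submission (must start by day 39, minus 3-day gap → day 36). With a 5-day duration, revision must start by 36 − 5 = day 31.
Since revision (must start by day 31) depends on it, writing must finish by day 31. Backing off its 4-day duration gives a latest start of day 27.
Formatting must finish by day 47; it takes 8 days, so it must start by 47 − 8 = day 39.
Data cleaning must finish in time for writing (must start by day 27, minus 2-day gap → day 25); formatting (must start by day 39). The tightest is day 25, so data cleaning must start by 25 − 3 = day 22.
Since data cleaning (must start by day 22, minus 1-day gap → day 21) depends on it, data collection must finish by day 21. Backing off its 10-day duration gives a latest start of day 11.
So data collection can start as early as day 7 and as late as day 11, giving 11 − 7 = 4 days of slack.

4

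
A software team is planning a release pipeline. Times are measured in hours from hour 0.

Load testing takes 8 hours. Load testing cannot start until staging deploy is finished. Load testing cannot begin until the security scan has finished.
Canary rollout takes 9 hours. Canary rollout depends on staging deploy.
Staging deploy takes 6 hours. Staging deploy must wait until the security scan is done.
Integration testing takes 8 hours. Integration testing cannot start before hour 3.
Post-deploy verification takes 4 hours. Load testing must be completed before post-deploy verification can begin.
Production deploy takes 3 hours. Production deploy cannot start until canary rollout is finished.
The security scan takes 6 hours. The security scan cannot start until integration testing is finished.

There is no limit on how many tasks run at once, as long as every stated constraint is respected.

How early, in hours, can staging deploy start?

17

Integration testing cannot begin until its own release at hour 3. It runs from hour 3 to 3 + 8 = hour 11.
The security scan cannot begin until integration testing (finishes hour 11). It runs from hour 11 to 11 + 6 = hour 17.
Staging deploy waits on the security scan (finishes hour 17), so the earliest it can start is hour 17.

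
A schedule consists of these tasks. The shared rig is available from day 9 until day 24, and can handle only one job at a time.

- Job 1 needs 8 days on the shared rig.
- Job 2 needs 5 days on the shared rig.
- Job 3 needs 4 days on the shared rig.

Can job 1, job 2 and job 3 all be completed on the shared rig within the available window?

No

The shared rig window is 24 − 9 = 15 days.
Running back to back, the jobs need 8 + 5 + 4 = 17 days on the shared rig.
Since 17 > 15, they cannot all fit.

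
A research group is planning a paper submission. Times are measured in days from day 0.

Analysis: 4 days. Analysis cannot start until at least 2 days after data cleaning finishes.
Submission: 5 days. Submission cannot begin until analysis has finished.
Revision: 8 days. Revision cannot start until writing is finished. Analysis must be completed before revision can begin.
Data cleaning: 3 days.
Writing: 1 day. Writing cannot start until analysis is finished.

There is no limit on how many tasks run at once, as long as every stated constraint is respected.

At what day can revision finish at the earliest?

Nothing blocks data cleaning, so it runs from day 0 to day 3.
Analysis waits on data cleaning (finishes day 3, plus 2-day gap → day 5), so it starts at day 5 and finishes at 5 + 4 = day 9.
Writing waits on analysis (finishes day 9), so it starts at day 9 and finishes at 9 + 1 = day 10.
Revision cannot start until writing (finishes day 10); analysis (finishes day 9). The controlling bound is day 10, so revision finishes at 10 + 8 = day 18.

18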